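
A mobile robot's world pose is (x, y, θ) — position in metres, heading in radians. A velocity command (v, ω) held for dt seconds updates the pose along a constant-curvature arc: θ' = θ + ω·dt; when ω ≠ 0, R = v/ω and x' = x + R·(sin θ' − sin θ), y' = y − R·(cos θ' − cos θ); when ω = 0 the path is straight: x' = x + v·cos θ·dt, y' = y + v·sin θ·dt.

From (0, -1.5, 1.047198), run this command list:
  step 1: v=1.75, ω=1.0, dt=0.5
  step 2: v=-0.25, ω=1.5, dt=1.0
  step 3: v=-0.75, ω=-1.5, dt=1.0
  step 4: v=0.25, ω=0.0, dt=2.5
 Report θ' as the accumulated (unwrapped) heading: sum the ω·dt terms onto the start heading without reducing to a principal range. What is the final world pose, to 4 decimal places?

step 1: θ'=1.5472 (R=1.7500) → pose (0.2340, -0.6663, 1.5472)
step 2: θ'=3.0472 (R=-0.1667) → pose (0.3849, -0.8362, 3.0472)
step 3: θ'=1.5472 (R=0.5000) → pose (0.8376, -1.3457, 1.5472)
step 4: θ'=1.5472 (straight) → pose (0.8524, -0.7209, 1.5472)

(0.8524, -0.7209, 1.5472)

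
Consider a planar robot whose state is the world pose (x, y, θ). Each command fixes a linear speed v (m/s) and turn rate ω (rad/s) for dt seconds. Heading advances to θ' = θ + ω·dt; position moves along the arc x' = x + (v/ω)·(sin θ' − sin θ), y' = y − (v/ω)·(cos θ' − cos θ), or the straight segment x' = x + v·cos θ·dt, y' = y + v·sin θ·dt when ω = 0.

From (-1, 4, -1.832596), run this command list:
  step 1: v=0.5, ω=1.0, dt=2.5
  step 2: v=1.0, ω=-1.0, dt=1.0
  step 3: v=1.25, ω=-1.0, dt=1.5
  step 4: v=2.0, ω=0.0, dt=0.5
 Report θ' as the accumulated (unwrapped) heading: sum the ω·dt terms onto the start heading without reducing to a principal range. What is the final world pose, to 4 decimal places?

step 1: θ'=0.6674 (R=0.5000) → pose (-0.2076, 3.4779, 0.6674)
step 2: θ'=-0.3326 (R=-1.0000) → pose (0.7379, 3.6376, -0.3326)
step 3: θ'=-1.8326 (R=-1.2500) → pose (1.5372, 2.1326, -1.8326)
step 4: θ'=-1.8326 (straight) → pose (1.2783, 1.1667, -1.8326)

(1.2783, 1.1667, -1.8326)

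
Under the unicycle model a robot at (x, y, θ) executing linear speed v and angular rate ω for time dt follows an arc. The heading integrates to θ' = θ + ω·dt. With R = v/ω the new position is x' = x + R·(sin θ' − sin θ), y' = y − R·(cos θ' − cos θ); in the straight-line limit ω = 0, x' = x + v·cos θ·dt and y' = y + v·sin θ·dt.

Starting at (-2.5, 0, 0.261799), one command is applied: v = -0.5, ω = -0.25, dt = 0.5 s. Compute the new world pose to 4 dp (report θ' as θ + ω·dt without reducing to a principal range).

(-2.7449, -0.0495, 0.1368)

θ' = 0.2618 + -0.25·0.5 = 0.1368
R = v/ω = -0.5/-0.25 = 2.0000
x' = -2.5 + 2.0000·(sin 0.1368 − sin 0.2618) = -2.7449
y' = 0 − 2.0000·(cos 0.1368 − cos 0.2618) = -0.0495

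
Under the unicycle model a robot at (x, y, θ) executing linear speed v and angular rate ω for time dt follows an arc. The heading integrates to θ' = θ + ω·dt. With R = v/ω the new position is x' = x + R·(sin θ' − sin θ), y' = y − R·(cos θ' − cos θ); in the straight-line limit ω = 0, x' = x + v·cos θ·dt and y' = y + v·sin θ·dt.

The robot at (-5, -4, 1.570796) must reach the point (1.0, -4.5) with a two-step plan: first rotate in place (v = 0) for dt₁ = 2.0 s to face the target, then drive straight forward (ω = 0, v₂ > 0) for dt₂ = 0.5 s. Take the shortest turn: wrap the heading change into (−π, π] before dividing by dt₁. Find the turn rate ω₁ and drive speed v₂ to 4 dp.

heading to target = atan2(-4.5−-4, 1−-5) = -0.0831
Δθ = wrap(-0.0831 − 1.5708) = -1.6539; ω₁ = Δθ/dt₁ = -0.8270
distance = √((1−-5)² + (-4.5−-4)²) = 6.0208; v₂ = distance/dt₂ = 12.0416

ω₁ = -0.8270, v₂ = 12.0416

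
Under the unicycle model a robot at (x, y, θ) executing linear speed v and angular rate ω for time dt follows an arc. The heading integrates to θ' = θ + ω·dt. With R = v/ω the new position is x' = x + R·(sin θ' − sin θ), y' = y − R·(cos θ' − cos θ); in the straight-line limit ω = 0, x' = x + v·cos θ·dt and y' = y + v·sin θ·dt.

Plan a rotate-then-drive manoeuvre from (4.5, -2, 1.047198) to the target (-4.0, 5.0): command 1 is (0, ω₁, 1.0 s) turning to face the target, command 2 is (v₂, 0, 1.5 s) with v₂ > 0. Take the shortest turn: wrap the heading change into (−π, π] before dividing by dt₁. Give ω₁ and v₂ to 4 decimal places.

heading to target = atan2(5−-2, -4−4.5) = 2.4527
Δθ = wrap(2.4527 − 1.0472) = 1.4055; ω₁ = Δθ/dt₁ = 1.4055
distance = √((-4−4.5)² + (5−-2)²) = 11.0114; v₂ = distance/dt₂ = 7.3409

ω₁ = 1.4055, v₂ = 7.3409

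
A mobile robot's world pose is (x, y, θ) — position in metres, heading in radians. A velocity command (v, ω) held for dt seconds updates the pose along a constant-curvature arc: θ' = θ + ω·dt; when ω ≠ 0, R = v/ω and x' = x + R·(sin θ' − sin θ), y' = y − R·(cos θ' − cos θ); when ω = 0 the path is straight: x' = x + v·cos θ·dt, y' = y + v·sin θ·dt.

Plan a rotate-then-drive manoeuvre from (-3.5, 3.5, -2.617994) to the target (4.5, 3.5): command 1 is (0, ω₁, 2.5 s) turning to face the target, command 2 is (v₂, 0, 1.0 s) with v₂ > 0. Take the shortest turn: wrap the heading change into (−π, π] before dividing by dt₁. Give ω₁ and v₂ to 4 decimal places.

heading to target = atan2(3.5−3.5, 4.5−-3.5) = 0.0000
Δθ = wrap(0.0000 − -2.6180) = 2.6180; ω₁ = Δθ/dt₁ = 1.0472
distance = √((4.5−-3.5)² + (3.5−3.5)²) = 8.0000; v₂ = distance/dt₂ = 8.0000

ω₁ = 1.0472, v₂ = 8.0000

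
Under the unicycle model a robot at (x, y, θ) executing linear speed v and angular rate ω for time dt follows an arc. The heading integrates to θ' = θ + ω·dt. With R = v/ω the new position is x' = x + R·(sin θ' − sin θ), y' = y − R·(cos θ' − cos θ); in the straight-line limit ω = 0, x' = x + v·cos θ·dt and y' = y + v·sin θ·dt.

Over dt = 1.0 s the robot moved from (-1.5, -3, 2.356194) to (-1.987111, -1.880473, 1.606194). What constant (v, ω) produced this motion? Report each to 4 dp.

Δθ = 1.606194 − 2.356194 = -0.750000
ω = Δθ/dt = -0.750000/1.0 = -0.7500
R = −Δy/(cos θ' − cos θ) = -1.6667
v = R·ω = -1.6667·-0.7500 = 1.2500

v = 1.2500, ω = -0.7500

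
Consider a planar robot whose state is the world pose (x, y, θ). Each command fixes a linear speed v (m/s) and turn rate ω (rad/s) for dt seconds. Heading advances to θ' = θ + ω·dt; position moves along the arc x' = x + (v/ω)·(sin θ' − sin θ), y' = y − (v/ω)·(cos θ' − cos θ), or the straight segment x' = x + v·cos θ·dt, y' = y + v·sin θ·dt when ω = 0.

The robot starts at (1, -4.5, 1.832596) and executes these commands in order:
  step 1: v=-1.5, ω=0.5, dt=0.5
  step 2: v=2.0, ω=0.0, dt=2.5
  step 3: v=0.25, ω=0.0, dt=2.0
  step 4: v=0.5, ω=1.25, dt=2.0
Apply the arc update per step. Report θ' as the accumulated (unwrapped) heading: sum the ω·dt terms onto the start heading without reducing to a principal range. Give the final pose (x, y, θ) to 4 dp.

step 1: θ'=2.0826 (R=-3.0000) → pose (1.2822, -5.1928, 2.0826)
step 2: θ'=2.0826 (straight) → pose (-1.1666, -0.8335, 2.0826)
step 3: θ'=2.0826 (straight) → pose (-1.4114, -0.3975, 2.0826)
step 4: θ'=4.5826 (R=0.4000) → pose (-2.1568, -0.5417, 4.5826)

(-2.1568, -0.5417, 4.5826)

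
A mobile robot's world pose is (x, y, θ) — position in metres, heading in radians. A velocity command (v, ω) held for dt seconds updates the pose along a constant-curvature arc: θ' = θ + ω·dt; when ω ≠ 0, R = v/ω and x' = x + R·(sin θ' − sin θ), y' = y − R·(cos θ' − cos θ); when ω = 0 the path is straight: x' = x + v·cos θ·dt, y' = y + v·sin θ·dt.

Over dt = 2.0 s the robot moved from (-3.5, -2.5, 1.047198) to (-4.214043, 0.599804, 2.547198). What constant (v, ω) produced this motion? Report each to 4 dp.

v = 1.7500, ω = 0.7500

Δθ = 2.547198 − 1.047198 = 1.500000
ω = Δθ/dt = 1.500000/2.0 = 0.7500
R = −Δy/(cos θ' − cos θ) = 2.3333
v = R·ω = 2.3333·0.7500 = 1.7500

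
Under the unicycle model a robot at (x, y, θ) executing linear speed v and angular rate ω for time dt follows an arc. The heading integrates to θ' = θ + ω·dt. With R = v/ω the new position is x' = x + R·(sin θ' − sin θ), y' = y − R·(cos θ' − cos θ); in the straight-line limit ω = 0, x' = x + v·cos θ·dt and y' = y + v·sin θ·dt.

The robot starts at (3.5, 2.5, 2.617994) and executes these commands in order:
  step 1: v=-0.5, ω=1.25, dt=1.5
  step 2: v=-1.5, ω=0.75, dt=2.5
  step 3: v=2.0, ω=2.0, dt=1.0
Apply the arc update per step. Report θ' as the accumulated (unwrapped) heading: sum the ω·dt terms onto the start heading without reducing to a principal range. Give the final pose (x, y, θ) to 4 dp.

(2.7550, 6.6755, 8.3680)

step 1: θ'=4.4930 (R=-0.4000) → pose (4.0904, 2.7594, 4.4930)
step 2: θ'=6.3680 (R=-2.0000) → pose (1.9689, 5.1874, 6.3680)
step 3: θ'=8.3680 (R=1.0000) → pose (2.7550, 6.6755, 8.3680)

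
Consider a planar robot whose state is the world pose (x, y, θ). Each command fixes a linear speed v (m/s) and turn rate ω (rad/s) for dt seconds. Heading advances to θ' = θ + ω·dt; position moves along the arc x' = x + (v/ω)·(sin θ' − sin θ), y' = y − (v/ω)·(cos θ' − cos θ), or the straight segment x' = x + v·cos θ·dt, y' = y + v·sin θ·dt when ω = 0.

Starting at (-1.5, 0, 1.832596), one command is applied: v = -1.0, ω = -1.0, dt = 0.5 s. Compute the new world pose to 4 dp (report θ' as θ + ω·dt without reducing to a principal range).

(-1.4942, -0.4948, 1.3326)

θ' = 1.8326 + -1.0·0.5 = 1.3326
R = v/ω = -1.0/-1.0 = 1.0000
x' = -1.5 + 1.0000·(sin 1.3326 − sin 1.8326) = -1.4942
y' = 0 − 1.0000·(cos 1.3326 − cos 1.8326) = -0.4948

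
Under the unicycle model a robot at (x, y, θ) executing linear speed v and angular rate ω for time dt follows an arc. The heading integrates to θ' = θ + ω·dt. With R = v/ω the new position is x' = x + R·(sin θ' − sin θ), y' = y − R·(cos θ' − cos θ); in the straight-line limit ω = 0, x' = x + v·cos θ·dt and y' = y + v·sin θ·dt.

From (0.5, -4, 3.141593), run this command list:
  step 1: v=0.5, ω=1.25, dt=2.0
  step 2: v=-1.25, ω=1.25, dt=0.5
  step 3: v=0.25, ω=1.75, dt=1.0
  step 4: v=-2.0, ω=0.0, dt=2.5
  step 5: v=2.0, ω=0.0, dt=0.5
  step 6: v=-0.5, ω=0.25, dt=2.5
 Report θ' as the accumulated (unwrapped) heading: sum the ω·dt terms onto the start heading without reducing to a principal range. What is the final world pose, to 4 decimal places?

(1.0322, -9.3966, 8.6416)

step 1: θ'=5.6416 (R=0.4000) → pose (0.2606, -4.7205, 5.6416)
step 2: θ'=6.2666 (R=-1.0000) → pose (-0.3213, -4.5217, 6.2666)
step 3: θ'=8.0166 (R=0.1429) → pose (-0.1779, -4.3558, 8.0166)
step 4: θ'=8.0166 (straight) → pose (0.6316, -9.2898, 8.0166)
step 5: θ'=8.0166 (straight) → pose (0.4697, -8.3030, 8.0166)
step 6: θ'=8.6416 (R=-2.0000) → pose (1.0322, -9.3966, 8.6416)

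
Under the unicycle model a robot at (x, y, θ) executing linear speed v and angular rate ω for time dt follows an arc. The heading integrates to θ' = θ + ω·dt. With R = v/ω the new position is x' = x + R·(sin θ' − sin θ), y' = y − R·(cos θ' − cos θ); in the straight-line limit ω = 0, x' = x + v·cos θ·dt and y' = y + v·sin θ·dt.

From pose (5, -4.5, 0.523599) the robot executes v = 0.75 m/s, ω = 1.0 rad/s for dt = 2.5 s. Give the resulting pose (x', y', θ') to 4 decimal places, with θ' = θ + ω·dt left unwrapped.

θ' = 0.5236 + 1.0·2.5 = 3.0236
R = v/ω = 0.75/1.0 = 0.7500
x' = 5 + 0.7500·(sin 3.0236 − sin 0.5236) = 4.7133
y' = -4.5 − 0.7500·(cos 3.0236 − cos 0.5236) = -3.1057

(4.7133, -3.1057, 3.0236)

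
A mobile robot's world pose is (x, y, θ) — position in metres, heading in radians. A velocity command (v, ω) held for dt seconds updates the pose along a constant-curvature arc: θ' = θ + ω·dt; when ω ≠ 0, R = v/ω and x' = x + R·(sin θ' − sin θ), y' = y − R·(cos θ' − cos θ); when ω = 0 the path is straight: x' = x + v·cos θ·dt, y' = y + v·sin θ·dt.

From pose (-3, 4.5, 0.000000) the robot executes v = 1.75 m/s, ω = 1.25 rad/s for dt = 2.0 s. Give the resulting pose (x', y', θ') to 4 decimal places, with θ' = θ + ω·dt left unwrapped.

(-2.1621, 7.0216, 2.5000)

θ' = 0.0000 + 1.25·2.0 = 2.5000
R = v/ω = 1.75/1.25 = 1.4000
x' = -3 + 1.4000·(sin 2.5000 − sin 0.0000) = -2.1621
y' = 4.5 − 1.4000·(cos 2.5000 − cos 0.0000) = 7.0216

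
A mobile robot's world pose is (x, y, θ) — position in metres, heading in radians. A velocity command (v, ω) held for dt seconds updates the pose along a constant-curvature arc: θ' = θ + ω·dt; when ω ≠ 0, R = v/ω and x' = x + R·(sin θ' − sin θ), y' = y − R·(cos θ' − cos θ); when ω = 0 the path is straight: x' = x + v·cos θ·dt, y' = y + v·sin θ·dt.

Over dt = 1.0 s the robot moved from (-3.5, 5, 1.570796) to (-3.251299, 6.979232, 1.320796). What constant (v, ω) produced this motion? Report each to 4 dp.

Δθ = 1.320796 − 1.570796 = -0.250000
ω = Δθ/dt = -0.250000/1.0 = -0.2500
R = −Δy/(cos θ' − cos θ) = -8.0000
v = R·ω = -8.0000·-0.2500 = 2.0000

v = 2.0000, ω = -0.2500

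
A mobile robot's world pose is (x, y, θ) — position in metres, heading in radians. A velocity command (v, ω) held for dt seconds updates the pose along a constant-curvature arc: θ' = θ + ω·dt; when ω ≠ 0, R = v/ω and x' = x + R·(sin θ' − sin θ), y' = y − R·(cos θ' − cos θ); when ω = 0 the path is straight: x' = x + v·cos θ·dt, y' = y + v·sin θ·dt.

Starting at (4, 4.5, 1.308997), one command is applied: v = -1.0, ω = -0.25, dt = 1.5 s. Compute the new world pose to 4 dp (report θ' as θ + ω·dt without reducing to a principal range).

(3.3523, 3.1568, 0.9340)

θ' = 1.3090 + -0.25·1.5 = 0.9340
R = v/ω = -1.0/-0.25 = 4.0000
x' = 4 + 4.0000·(sin 0.9340 − sin 1.3090) = 3.3523
y' = 4.5 − 4.0000·(cos 0.9340 − cos 1.3090) = 3.1568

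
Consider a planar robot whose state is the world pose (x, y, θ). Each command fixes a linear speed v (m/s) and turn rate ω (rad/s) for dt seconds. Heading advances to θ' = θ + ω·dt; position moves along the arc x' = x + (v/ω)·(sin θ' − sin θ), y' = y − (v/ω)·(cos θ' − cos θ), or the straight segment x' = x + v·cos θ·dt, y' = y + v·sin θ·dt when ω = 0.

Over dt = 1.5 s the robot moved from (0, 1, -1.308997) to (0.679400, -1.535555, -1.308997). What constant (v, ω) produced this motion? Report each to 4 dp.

Δθ = -1.308997 − -1.308997 = 0.000000
ω = Δθ/dt = 0.000000/1.5 = 0.0000
ω = 0 → v = (Δx·cos θ + Δy·sin θ)/dt = 1.7500

v = 1.7500, ω = 0.0000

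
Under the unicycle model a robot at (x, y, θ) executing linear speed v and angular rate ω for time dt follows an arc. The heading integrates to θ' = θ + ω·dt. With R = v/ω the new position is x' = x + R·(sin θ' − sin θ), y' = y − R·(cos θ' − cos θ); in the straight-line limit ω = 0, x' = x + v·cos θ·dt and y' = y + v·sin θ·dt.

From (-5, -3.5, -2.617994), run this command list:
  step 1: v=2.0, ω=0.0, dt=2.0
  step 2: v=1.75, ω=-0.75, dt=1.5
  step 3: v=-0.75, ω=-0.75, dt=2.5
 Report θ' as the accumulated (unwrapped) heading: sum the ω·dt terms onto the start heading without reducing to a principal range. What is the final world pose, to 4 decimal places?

step 1: θ'=-2.6180 (straight) → pose (-8.4641, -5.5000, -2.6180)
step 2: θ'=-3.7430 (R=-2.3333) → pose (-10.9510, -5.4032, -3.7430)
step 3: θ'=-5.6180 (R=1.0000) → pose (-10.8996, -7.0146, -5.6180)

(-10.8996, -7.0146, -5.6180)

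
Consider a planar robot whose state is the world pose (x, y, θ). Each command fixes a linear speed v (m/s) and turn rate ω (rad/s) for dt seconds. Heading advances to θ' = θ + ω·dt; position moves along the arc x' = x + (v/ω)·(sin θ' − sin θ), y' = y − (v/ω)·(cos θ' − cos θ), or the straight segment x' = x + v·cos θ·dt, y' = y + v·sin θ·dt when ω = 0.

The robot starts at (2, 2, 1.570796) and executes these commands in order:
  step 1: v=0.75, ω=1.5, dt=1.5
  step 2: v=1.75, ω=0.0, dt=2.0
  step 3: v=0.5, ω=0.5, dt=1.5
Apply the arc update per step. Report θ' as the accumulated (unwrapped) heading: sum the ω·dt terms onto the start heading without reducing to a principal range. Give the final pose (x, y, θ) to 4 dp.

step 1: θ'=3.8208 (R=0.5000) → pose (1.1859, 2.3890, 3.8208)
step 2: θ'=3.8208 (straight) → pose (-1.5373, 0.1904, 3.8208)
step 3: θ'=4.5708 (R=1.0000) → pose (-1.8992, -0.4465, 4.5708)

(-1.8992, -0.4465, 4.5708)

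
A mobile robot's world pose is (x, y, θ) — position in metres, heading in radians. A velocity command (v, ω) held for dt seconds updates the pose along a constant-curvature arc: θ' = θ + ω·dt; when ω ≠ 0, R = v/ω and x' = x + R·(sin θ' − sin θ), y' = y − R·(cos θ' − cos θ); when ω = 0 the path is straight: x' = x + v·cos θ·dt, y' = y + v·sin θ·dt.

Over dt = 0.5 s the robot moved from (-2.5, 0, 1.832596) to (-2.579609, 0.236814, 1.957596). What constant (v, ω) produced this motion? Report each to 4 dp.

Δθ = 1.957596 − 1.832596 = 0.125000
ω = Δθ/dt = 0.125000/0.5 = 0.2500
R = −Δy/(cos θ' − cos θ) = 2.0000
v = R·ω = 2.0000·0.2500 = 0.5000

v = 0.5000, ω = 0.2500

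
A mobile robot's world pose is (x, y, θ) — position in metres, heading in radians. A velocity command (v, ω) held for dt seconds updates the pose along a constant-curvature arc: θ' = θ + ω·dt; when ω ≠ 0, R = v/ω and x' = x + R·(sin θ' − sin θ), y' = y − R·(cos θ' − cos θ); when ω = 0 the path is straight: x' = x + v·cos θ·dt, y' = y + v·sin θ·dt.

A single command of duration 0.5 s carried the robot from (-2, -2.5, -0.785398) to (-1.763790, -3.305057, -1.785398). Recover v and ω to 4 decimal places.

v = 1.7500, ω = -2.0000

Δθ = -1.785398 − -0.785398 = -1.000000
ω = Δθ/dt = -1.000000/0.5 = -2.0000
R = −Δy/(cos θ' − cos θ) = -0.8750
v = R·ω = -0.8750·-2.0000 = 1.7500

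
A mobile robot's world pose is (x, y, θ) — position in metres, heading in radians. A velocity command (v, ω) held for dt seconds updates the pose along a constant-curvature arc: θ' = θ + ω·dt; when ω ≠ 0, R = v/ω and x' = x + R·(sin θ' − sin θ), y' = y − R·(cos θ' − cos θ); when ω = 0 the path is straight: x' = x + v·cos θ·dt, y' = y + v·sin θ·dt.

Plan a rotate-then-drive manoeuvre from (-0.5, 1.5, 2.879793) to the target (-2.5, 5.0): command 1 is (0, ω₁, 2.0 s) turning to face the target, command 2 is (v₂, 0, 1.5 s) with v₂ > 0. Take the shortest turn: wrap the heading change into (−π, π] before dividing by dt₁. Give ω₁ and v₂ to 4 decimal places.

ω₁ = -0.3949, v₂ = 2.6874

heading to target = atan2(5−1.5, -2.5−-0.5) = 2.0899
Δθ = wrap(2.0899 − 2.8798) = -0.7899; ω₁ = Δθ/dt₁ = -0.3949
distance = √((-2.5−-0.5)² + (5−1.5)²) = 4.0311; v₂ = distance/dt₂ = 2.6874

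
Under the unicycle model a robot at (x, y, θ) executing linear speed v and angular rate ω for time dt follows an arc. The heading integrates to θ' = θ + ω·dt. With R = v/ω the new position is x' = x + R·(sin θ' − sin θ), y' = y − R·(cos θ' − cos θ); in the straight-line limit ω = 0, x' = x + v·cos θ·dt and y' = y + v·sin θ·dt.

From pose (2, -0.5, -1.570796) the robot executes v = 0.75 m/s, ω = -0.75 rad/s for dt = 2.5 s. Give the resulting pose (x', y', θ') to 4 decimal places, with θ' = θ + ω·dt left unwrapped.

θ' = -1.5708 + -0.75·2.5 = -3.4458
R = v/ω = 0.75/-0.75 = -1.0000
x' = 2 + -1.0000·(sin -3.4458 − sin -1.5708) = 0.7005
y' = -0.5 − -1.0000·(cos -3.4458 − cos -1.5708) = -1.4541

(0.7005, -1.4541, -3.4458)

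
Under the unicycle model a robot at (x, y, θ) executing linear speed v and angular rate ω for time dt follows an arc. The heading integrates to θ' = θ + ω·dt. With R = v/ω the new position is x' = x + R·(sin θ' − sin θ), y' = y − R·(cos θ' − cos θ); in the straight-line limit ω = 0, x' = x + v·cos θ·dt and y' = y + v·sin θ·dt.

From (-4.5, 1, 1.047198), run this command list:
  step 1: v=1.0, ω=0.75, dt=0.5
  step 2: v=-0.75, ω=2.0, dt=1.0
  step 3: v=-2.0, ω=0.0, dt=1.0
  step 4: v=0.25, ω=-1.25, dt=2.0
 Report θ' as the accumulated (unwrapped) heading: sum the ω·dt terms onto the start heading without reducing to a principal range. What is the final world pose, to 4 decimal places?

(-2.1543, 1.9203, 0.9222)

step 1: θ'=1.4222 (R=1.3333) → pose (-4.3361, 1.4693, 1.4222)
step 2: θ'=3.4222 (R=-0.3750) → pose (-3.8613, 1.0534, 3.4222)
step 3: θ'=3.4222 (straight) → pose (-1.9396, 1.6073, 3.4222)
step 4: θ'=0.9222 (R=-0.2000) → pose (-2.1543, 1.9203, 0.9222)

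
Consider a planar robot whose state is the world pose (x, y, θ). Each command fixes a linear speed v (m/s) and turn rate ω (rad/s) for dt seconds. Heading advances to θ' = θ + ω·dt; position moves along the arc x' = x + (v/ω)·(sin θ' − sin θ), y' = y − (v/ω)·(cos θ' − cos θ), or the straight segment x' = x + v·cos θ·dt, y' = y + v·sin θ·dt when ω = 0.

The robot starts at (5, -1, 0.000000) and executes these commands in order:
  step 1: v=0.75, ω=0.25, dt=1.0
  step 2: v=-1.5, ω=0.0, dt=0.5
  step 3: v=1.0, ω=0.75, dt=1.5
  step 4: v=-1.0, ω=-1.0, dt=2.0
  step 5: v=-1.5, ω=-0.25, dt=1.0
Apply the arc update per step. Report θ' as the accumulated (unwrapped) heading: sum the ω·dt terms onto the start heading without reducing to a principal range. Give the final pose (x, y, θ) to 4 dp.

(3.3328, 0.3436, -0.8750)

step 1: θ'=0.2500 (R=3.0000) → pose (5.7422, -0.9067, 0.2500)
step 2: θ'=0.2500 (straight) → pose (5.0155, -1.0923, 0.2500)
step 3: θ'=1.3750 (R=1.3333) → pose (5.9935, -0.0598, 1.3750)
step 4: θ'=-0.6250 (R=1.0000) → pose (4.4275, -0.6762, -0.6250)
step 5: θ'=-0.8750 (R=6.0000) → pose (3.3328, 0.3436, -0.8750)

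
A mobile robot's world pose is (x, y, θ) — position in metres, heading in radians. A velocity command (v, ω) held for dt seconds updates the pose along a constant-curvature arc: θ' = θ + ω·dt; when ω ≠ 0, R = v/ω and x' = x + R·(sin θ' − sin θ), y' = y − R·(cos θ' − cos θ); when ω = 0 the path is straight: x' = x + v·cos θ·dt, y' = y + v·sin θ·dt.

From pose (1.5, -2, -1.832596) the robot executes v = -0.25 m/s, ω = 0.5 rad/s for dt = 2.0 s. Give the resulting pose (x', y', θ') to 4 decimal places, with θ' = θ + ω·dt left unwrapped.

θ' = -1.8326 + 0.5·2.0 = -0.8326
R = v/ω = -0.25/0.5 = -0.5000
x' = 1.5 + -0.5000·(sin -0.8326 − sin -1.8326) = 1.3869
y' = -2 − -0.5000·(cos -0.8326 − cos -1.8326) = -1.5341

(1.3869, -1.5341, -0.8326)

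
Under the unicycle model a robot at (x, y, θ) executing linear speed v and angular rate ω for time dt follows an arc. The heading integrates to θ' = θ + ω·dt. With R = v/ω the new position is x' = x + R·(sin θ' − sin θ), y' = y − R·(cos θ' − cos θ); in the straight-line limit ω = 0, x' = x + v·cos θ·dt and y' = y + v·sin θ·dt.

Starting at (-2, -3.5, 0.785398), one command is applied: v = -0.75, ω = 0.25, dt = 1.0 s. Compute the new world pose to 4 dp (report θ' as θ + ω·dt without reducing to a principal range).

(-2.4589, -4.0908, 1.0354)

θ' = 0.7854 + 0.25·1.0 = 1.0354
R = v/ω = -0.75/0.25 = -3.0000
x' = -2 + -3.0000·(sin 1.0354 − sin 0.7854) = -2.4589
y' = -3.5 − -3.0000·(cos 1.0354 − cos 0.7854) = -4.0908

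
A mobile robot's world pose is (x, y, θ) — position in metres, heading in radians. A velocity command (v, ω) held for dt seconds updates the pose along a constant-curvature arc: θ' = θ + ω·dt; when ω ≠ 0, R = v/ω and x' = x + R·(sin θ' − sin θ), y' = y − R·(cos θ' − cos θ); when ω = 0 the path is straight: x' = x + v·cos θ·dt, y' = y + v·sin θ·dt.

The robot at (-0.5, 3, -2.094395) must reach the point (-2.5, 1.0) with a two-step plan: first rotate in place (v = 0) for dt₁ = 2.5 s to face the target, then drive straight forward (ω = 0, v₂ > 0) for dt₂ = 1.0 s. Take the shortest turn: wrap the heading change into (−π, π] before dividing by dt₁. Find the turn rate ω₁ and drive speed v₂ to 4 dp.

ω₁ = -0.1047, v₂ = 2.8284

heading to target = atan2(1−3, -2.5−-0.5) = -2.3562
Δθ = wrap(-2.3562 − -2.0944) = -0.2618; ω₁ = Δθ/dt₁ = -0.1047
distance = √((-2.5−-0.5)² + (1−3)²) = 2.8284; v₂ = distance/dt₂ = 2.8284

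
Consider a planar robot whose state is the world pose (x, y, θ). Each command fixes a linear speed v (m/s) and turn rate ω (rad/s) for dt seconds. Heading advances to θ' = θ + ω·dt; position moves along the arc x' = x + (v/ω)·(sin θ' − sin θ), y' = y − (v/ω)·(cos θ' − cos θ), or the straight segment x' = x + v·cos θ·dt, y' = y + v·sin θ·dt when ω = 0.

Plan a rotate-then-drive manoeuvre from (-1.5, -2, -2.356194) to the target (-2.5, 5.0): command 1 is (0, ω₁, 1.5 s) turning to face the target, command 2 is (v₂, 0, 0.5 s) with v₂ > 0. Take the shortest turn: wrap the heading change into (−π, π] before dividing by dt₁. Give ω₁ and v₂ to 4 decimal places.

heading to target = atan2(5−-2, -2.5−-1.5) = 1.7127
Δθ = wrap(1.7127 − -2.3562) = -2.2143; ω₁ = Δθ/dt₁ = -1.4762
distance = √((-2.5−-1.5)² + (5−-2)²) = 7.0711; v₂ = distance/dt₂ = 14.1421

ω₁ = -1.4762, v₂ = 14.1421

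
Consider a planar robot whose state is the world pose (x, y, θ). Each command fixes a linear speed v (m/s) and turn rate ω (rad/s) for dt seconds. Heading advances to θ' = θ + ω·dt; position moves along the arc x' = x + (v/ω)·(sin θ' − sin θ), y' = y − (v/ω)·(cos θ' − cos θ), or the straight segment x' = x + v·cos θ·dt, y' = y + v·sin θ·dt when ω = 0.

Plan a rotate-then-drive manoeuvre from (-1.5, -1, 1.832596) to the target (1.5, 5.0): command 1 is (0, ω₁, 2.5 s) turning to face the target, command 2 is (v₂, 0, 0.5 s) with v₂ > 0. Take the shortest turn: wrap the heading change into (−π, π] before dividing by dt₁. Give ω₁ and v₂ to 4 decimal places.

ω₁ = -0.2902, v₂ = 13.4164

heading to target = atan2(5−-1, 1.5−-1.5) = 1.1071
Δθ = wrap(1.1071 − 1.8326) = -0.7254; ω₁ = Δθ/dt₁ = -0.2902
distance = √((1.5−-1.5)² + (5−-1)²) = 6.7082; v₂ = distance/dt₂ = 13.4164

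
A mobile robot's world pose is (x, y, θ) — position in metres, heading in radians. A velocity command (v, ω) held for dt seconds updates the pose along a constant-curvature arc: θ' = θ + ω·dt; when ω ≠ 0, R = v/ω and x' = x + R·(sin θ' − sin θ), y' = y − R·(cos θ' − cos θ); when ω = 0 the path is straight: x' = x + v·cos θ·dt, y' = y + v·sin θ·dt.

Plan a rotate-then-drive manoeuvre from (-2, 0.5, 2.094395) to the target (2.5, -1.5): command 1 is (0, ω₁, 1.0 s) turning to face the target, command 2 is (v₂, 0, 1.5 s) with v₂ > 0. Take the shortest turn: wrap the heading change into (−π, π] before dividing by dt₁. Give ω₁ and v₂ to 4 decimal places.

ω₁ = -2.5126, v₂ = 3.2830

heading to target = atan2(-1.5−0.5, 2.5−-2) = -0.4182
Δθ = wrap(-0.4182 − 2.0944) = -2.5126; ω₁ = Δθ/dt₁ = -2.5126
distance = √((2.5−-2)² + (-1.5−0.5)²) = 4.9244; v₂ = distance/dt₂ = 3.2830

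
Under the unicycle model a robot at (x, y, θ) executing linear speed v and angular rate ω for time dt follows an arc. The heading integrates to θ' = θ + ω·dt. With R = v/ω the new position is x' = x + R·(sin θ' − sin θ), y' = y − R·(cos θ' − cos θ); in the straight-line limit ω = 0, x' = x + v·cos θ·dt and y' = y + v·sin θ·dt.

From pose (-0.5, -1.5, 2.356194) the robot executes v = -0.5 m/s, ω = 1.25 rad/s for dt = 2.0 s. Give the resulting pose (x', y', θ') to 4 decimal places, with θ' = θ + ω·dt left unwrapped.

θ' = 2.3562 + 1.25·2.0 = 4.8562
R = v/ω = -0.5/1.25 = -0.4000
x' = -0.5 + -0.4000·(sin 4.8562 − sin 2.3562) = 0.1787
y' = -1.5 − -0.4000·(cos 4.8562 − cos 2.3562) = -1.1598

(0.1787, -1.1598, 4.8562)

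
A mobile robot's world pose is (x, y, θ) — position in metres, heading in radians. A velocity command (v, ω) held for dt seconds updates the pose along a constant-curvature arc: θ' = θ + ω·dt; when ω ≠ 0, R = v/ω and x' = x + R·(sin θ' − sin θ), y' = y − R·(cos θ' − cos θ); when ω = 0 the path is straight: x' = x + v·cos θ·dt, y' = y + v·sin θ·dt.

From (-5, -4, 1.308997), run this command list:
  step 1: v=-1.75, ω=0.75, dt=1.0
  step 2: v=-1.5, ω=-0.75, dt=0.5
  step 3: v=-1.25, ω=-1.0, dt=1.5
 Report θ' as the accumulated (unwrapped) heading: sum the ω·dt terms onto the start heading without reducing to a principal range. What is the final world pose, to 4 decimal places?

(-5.5994, -7.7806, 0.1840)

step 1: θ'=2.0590 (R=-2.3333) → pose (-4.8069, -5.6983, 2.0590)
step 2: θ'=1.6840 (R=2.0000) → pose (-4.5861, -6.4105, 1.6840)
step 3: θ'=0.1840 (R=1.2500) → pose (-5.5994, -7.7806, 0.1840)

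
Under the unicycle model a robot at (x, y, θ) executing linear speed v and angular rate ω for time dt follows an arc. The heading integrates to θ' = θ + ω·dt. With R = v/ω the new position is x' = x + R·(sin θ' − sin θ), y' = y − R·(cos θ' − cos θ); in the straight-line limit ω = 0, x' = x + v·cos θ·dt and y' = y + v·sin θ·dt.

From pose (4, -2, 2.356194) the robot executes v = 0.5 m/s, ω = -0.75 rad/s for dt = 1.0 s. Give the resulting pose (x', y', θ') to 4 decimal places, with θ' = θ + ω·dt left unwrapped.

(3.8052, -1.5522, 1.6062)

θ' = 2.3562 + -0.75·1.0 = 1.6062
R = v/ω = 0.5/-0.75 = -0.6667
x' = 4 + -0.6667·(sin 1.6062 − sin 2.3562) = 3.8052
y' = -2 − -0.6667·(cos 1.6062 − cos 2.3562) = -1.5522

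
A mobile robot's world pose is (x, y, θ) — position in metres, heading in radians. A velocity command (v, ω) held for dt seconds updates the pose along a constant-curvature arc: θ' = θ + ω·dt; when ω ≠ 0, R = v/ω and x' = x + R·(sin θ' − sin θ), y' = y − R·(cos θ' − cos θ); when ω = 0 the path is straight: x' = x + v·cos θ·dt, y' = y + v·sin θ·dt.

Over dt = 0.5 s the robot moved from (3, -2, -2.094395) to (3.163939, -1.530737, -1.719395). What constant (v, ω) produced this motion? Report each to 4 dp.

v = -1.0000, ω = 0.7500

Δθ = -1.719395 − -2.094395 = 0.375000
ω = Δθ/dt = 0.375000/0.5 = 0.7500
R = −Δy/(cos θ' − cos θ) = -1.3333
v = R·ω = -1.3333·0.7500 = -1.0000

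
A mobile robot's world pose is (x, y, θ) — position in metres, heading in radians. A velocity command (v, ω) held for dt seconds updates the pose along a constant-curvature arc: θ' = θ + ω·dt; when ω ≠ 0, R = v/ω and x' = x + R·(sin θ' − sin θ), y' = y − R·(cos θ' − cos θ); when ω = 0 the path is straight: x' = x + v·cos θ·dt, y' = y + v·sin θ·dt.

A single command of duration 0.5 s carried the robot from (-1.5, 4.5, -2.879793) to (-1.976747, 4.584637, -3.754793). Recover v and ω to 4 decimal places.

v = 1.0000, ω = -1.7500

Δθ = -3.754793 − -2.879793 = -0.875000
ω = Δθ/dt = -0.875000/0.5 = -1.7500
R = Δx/(sin θ' − sin θ) = -0.5714
v = R·ω = -0.5714·-1.7500 = 1.0000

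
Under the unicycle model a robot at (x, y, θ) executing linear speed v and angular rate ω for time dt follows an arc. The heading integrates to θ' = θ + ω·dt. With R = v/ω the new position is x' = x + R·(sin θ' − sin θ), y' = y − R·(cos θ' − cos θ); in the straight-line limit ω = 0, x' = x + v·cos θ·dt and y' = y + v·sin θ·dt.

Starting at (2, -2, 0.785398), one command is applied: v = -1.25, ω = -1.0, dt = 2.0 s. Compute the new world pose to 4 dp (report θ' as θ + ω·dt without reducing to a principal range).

(-0.0554, -1.5520, -1.2146)

θ' = 0.7854 + -1.0·2.0 = -1.2146
R = v/ω = -1.25/-1.0 = 1.2500
x' = 2 + 1.2500·(sin -1.2146 − sin 0.7854) = -0.0554
y' = -2 − 1.2500·(cos -1.2146 − cos 0.7854) = -1.5520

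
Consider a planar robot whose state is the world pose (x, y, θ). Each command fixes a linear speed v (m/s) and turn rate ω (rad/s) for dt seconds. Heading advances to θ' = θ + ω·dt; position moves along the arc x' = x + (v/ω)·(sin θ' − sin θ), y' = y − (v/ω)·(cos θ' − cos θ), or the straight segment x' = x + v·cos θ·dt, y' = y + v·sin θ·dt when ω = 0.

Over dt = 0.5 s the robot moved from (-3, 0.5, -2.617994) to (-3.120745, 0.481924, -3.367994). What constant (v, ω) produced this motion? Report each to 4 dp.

v = 0.2500, ω = -1.5000

Δθ = -3.367994 − -2.617994 = -0.750000
ω = Δθ/dt = -0.750000/0.5 = -1.5000
R = Δx/(sin θ' − sin θ) = -0.1667
v = R·ω = -0.1667·-1.5000 = 0.2500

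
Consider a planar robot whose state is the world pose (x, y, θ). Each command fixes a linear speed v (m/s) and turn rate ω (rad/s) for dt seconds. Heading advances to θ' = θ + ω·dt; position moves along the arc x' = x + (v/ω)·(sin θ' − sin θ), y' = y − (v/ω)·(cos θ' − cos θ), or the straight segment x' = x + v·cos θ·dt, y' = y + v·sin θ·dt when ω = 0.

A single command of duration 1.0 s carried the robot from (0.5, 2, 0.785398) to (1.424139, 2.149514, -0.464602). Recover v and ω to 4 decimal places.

Δθ = -0.464602 − 0.785398 = -1.250000
ω = Δθ/dt = -1.250000/1.0 = -1.2500
R = Δx/(sin θ' − sin θ) = -0.8000
v = R·ω = -0.8000·-1.2500 = 1.0000

v = 1.0000, ω = -1.2500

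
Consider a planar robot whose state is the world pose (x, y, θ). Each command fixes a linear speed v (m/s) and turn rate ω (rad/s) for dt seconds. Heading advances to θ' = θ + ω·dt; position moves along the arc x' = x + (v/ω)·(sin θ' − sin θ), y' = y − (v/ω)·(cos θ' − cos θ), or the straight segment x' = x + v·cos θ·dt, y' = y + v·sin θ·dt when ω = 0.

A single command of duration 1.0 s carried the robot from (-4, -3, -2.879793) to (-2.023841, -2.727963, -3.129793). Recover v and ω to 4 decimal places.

Δθ = -3.129793 − -2.879793 = -0.250000
ω = Δθ/dt = -0.250000/1.0 = -0.2500
R = Δx/(sin θ' − sin θ) = 8.0000
v = R·ω = 8.0000·-0.2500 = -2.0000

v = -2.0000, ω = -0.2500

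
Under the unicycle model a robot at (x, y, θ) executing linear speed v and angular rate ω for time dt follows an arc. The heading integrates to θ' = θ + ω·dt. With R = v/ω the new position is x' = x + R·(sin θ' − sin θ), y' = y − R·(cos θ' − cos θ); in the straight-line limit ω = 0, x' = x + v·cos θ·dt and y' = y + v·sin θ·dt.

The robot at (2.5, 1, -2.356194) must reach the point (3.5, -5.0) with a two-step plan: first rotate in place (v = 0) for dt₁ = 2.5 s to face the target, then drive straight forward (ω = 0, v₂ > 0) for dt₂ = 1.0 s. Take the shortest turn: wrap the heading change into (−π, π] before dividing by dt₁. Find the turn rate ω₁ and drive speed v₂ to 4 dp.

ω₁ = 0.3802, v₂ = 6.0828

heading to target = atan2(-5−1, 3.5−2.5) = -1.4056
Δθ = wrap(-1.4056 − -2.3562) = 0.9505; ω₁ = Δθ/dt₁ = 0.3802
distance = √((3.5−2.5)² + (-5−1)²) = 6.0828; v₂ = distance/dt₂ = 6.0828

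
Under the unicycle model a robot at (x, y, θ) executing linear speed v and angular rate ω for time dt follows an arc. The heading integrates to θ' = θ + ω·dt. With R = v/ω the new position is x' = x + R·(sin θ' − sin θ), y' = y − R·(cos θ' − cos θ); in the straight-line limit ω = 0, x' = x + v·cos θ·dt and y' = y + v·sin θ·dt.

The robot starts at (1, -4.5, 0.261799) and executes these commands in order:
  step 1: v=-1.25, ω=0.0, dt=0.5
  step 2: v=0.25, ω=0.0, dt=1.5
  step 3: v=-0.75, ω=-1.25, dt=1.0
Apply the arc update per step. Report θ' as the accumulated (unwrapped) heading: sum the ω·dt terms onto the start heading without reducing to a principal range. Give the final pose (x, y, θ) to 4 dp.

step 1: θ'=0.2618 (straight) → pose (0.3963, -4.6618, 0.2618)
step 2: θ'=0.2618 (straight) → pose (0.7585, -4.5647, 0.2618)
step 3: θ'=-0.9882 (R=0.6000) → pose (0.1022, -4.3153, -0.9882)

(0.1022, -4.3153, -0.9882)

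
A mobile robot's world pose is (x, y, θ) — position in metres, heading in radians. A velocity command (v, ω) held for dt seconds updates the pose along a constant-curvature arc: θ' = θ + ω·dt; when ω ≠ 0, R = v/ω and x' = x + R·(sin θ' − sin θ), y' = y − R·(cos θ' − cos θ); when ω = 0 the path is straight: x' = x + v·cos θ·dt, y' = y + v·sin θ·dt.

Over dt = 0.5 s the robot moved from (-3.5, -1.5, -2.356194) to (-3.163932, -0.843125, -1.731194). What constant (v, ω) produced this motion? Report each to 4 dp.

Δθ = -1.731194 − -2.356194 = 0.625000
ω = Δθ/dt = 0.625000/0.5 = 1.2500
R = −Δy/(cos θ' − cos θ) = -1.2000
v = R·ω = -1.2000·1.2500 = -1.5000

v = -1.5000, ω = 1.2500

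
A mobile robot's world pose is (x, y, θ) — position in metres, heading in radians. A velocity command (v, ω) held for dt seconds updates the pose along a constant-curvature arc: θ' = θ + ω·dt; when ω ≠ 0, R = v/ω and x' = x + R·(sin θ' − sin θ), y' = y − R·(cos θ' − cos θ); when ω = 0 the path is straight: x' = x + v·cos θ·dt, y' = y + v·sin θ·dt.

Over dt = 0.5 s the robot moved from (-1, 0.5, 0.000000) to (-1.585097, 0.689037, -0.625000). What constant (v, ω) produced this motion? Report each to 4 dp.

v = -1.2500, ω = -1.2500

Δθ = -0.625000 − 0.000000 = -0.625000
ω = Δθ/dt = -0.625000/0.5 = -1.2500
R = Δx/(sin θ' − sin θ) = 1.0000
v = R·ω = 1.0000·-1.2500 = -1.2500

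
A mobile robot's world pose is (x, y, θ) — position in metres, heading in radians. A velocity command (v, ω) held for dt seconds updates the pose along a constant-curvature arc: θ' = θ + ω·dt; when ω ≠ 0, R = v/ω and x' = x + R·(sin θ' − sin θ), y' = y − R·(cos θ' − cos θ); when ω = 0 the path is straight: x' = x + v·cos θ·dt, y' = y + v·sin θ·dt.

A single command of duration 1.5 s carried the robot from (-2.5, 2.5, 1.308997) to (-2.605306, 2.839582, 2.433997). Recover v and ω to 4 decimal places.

v = 0.2500, ω = 0.7500

Δθ = 2.433997 − 1.308997 = 1.125000
ω = Δθ/dt = 1.125000/1.5 = 0.7500
R = −Δy/(cos θ' − cos θ) = 0.3333
v = R·ω = 0.3333·0.7500 = 0.2500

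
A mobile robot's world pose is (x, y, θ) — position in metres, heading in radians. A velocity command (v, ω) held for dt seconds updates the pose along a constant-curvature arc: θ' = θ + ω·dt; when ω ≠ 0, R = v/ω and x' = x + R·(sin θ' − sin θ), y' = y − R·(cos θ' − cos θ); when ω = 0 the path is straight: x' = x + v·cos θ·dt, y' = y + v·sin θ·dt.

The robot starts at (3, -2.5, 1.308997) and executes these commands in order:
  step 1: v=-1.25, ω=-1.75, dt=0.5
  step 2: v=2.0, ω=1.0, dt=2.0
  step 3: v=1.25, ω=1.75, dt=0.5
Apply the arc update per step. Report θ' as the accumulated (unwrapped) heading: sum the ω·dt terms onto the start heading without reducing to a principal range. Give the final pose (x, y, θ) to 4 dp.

step 1: θ'=0.4340 (R=0.7143) → pose (2.6104, -2.9632, 0.4340)
step 2: θ'=2.4340 (R=2.0000) → pose (3.0694, 0.3712, 2.4340)
step 3: θ'=3.3090 (R=0.7143) → pose (2.4861, 0.5327, 3.3090)

(2.4861, 0.5327, 3.3090)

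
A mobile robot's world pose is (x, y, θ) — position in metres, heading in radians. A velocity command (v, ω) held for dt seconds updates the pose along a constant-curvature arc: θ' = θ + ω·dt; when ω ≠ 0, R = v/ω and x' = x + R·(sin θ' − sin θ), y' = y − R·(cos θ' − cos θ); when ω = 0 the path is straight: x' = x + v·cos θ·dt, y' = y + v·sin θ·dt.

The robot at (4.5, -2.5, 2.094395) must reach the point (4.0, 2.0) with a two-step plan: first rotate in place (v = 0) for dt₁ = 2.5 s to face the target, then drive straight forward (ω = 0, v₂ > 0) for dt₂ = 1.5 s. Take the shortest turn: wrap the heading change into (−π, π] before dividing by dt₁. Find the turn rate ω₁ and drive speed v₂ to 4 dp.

heading to target = atan2(2−-2.5, 4−4.5) = 1.6815
Δθ = wrap(1.6815 − 2.0944) = -0.4129; ω₁ = Δθ/dt₁ = -0.1652
distance = √((4−4.5)² + (2−-2.5)²) = 4.5277; v₂ = distance/dt₂ = 3.0185

ω₁ = -0.1652, v₂ = 3.0185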